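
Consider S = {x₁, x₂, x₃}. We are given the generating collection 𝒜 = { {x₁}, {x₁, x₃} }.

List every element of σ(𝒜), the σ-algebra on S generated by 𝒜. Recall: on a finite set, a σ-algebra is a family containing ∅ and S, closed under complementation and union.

σ(𝒜) (8 sets): { {}, {x₁}, {x₂}, {x₃}, {x₁, x₂}, {x₁, x₃}, {x₂, x₃}, S }

Derivation:
Start: 𝒜 ∪ {∅, S} = { {}, {x₁}, {x₁, x₃}, S }.
Pass 1 adds 2:
  {x₂}  = S∖{x₁, x₃}
  {x₂, x₃}  = S∖{x₁}
  |family| = 6
Pass 2. New:
  {x₁, x₂}  = {x₂} ∪ {x₁}
  |family| = 7
Pass 3 adds 1:
  {x₃}  = S∖{x₁, x₂}
  |family| = 8
Pass 4: no new sets; the family is a σ-algebra.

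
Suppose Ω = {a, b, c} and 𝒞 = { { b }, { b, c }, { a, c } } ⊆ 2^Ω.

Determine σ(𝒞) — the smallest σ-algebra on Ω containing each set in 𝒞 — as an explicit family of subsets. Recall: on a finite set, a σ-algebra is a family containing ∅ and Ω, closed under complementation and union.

Begin from { {}, { b }, { a, c }, { b, c }, Ω } (that is, 𝒞 plus ∅ and Ω).
Iteration 1: 1 new —
  { a }  = ᶜ of { b, c }
  [6 total]
Iteration 2 adds 1:
  { a, b }  = { b } ∪ { a }
  [7 total]
Iteration 3: 1 new —
  { c }  = ᶜ of { a, b }
  [8 total]
Iteration 4: already closed under ᶜ and ∪.

Therefore σ(𝒞) = { {}, { a }, { b }, { c }, { a, b }, { a, c }, { b, c }, Ω } (|σ(𝒞)| = 8).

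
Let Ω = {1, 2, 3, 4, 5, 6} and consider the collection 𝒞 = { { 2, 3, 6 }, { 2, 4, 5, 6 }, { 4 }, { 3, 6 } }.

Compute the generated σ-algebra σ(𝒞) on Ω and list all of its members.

σ(𝒞) (64 sets): { {}, { 1 }, { 2 }, { 3 }, { 4 }, { 5 }, { 6 }, { 1, 2 }, { 1, 3 }, { 1, 4 }, { 1, 5 }, { 1, 6 }, { 2, 3 }, { 2, 4 }, { 2, 5 }, { 2, 6 }, { 3, 4 }, { 3, 5 }, { 3, 6 }, { 4, 5 }, { 4, 6 }, { 5, 6 }, { 1, 2, 3 }, { 1, 2, 4 }, { 1, 2, 5 }, { 1, 2, 6 }, { 1, 3, 4 }, { 1, 3, 5 }, { 1, 3, 6 }, { 1, 4, 5 }, { 1, 4, 6 }, { 1, 5, 6 }, { 2, 3, 4 }, { 2, 3, 5 }, { 2, 3, 6 }, { 2, 4, 5 }, { 2, 4, 6 }, { 2, 5, 6 }, { 3, 4, 5 }, { 3, 4, 6 }, { 3, 5, 6 }, { 4, 5, 6 }, { 1, 2, 3, 4 }, { 1, 2, 3, 5 }, { 1, 2, 3, 6 }, { 1, 2, 4, 5 }, { 1, 2, 4, 6 }, { 1, 2, 5, 6 }, { 1, 3, 4, 5 }, { 1, 3, 4, 6 }, { 1, 3, 5, 6 }, { 1, 4, 5, 6 }, { 2, 3, 4, 5 }, { 2, 3, 4, 6 }, { 2, 3, 5, 6 }, { 2, 4, 5, 6 }, { 3, 4, 5, 6 }, { 1, 2, 3, 4, 5 }, { 1, 2, 3, 4, 6 }, { 1, 2, 3, 5, 6 }, { 1, 2, 4, 5, 6 }, { 1, 3, 4, 5, 6 }, { 2, 3, 4, 5, 6 }, Ω }

Check:
Initial family (6 sets): { {}, { 4 }, { 3, 6 }, { 2, 3, 6 }, { 2, 4, 5, 6 }, Ω }.
Round 1. New:
  { 1, 3 }  = ᶜ of { 2, 4, 5, 6 }
  { 1, 4, 5 }  = ᶜ of { 2, 3, 6 }
  { 3, 4, 6 }  = { 3, 6 } ∪ { 4 }
  { 1, 2, 4, 5 }  = ᶜ of { 3, 6 }
  { 2, 3, 4, 6 }  = { 4 } ∪ { 2, 3, 6 }
  { 1, 2, 3, 5, 6 }  = ᶜ of { 4 }
  { 2, 3, 4, 5, 6 }  = { 2, 4, 5, 6 } ∪ { 3, 6 }
  |family| = 13
Round 2: 12 new —
  { 1 }  = ᶜ of { 2, 3, 4, 5, 6 }
  { 1, 5 }  = ᶜ of { 2, 3, 4, 6 }
  { 1, 2, 5 }  = ᶜ of { 3, 4, 6 }
  { 1, 3, 4 }  = { 1, 3 } ∪ { 4 }
  { 1, 3, 6 }  = { 1, 3 } ∪ { 3, 6 }
  { 1, 2, 3, 6 }  = { 2, 3, 6 } ∪ { 1, 3 }
  { 1, 3, 4, 5 }  = { 1, 4, 5 } ∪ { 1, 3 }
  { 1, 3, 4, 6 }  = { 1, 3 } ∪ { 3, 4, 6 }
  { 1, 2, 3, 4, 5 }  = { 1, 2, 4, 5 } ∪ { 1, 3 }
  { 1, 2, 3, 4, 6 }  = { 2, 3, 4, 6 } ∪ { 1, 3 }
  { 1, 2, 4, 5, 6 }  = { 1, 4, 5 } ∪ { 2, 4, 5, 6 }
  { 1, 3, 4, 5, 6 }  = { 1, 4, 5 } ∪ { 3, 6 }
  |family| = 25
Round 3 (13 new):
  { 2 }  = ᶜ of { 1, 3, 4, 5, 6 }
  { 3 }  = ᶜ of { 1, 2, 4, 5, 6 }
  { 5 }  = ᶜ of { 1, 2, 3, 4, 6 }
  { 6 }  = ᶜ of { 1, 2, 3, 4, 5 }
  { 1, 4 }  = { 4 } ∪ { 1 }
  { 2, 5 }  = ᶜ of { 1, 3, 4, 6 }
  { 2, 6 }  = ᶜ of { 1, 3, 4, 5 }
  { 4, 5 }  = ᶜ of { 1, 2, 3, 6 }
  { 1, 3, 5 }  = { 1, 3 } ∪ { 1, 5 }
  { 2, 4, 5 }  = ᶜ of { 1, 3, 6 }
  { 2, 5, 6 }  = ᶜ of { 1, 3, 4 }
  { 1, 2, 3, 5 }  = { 1, 3 } ∪ { 1, 2, 5 }
  { 1, 3, 5, 6 }  = { 1, 3, 6 } ∪ { 1, 5 }
  |family| = 38
Round 4: +25 →
  { 1, 2 }  = { 2 } ∪ { 1 }
  { 1, 6 }  = { 1 } ∪ { 6 }
  { 2, 3 }  = { 2 } ∪ { 3 }
  { 2, 4 }  = ᶜ of { 1, 3, 5, 6 }
  { 3, 4 }  = { 3 } ∪ { 4 }
  { 3, 5 }  = { 3 } ∪ { 5 }
  { 4, 6 }  = ᶜ of { 1, 2, 3, 5 }
  { 5, 6 }  = { 6 } ∪ { 5 }
  { 1, 2, 3 }  = { 2 } ∪ { 1, 3 }
  { 1, 2, 4 }  = { 2 } ∪ { 1, 4 }
  { 1, 2, 6 }  = { 2, 6 } ∪ { 1 }
  { 1, 4, 6 }  = { 1, 4 } ∪ { 6 }
  { 1, 5, 6 }  = { 1, 5 } ∪ { 6 }
  { 2, 3, 5 }  = { 3 } ∪ { 2, 5 }
  { 2, 4, 6 }  = ᶜ of { 1, 3, 5 }
  { 3, 4, 5 }  = { 4, 5 } ∪ { 3 }
  { 3, 5, 6 }  = { 3, 6 } ∪ { 5 }
  { 4, 5, 6 }  = { 4, 5 } ∪ { 6 }
  { 1, 2, 3, 4 }  = { 2 } ∪ { 1, 3, 4 }
  { 1, 2, 4, 6 }  = { 2, 6 } ∪ { 1, 4 }
  { 1, 2, 5, 6 }  = { 2, 6 } ∪ { 1, 2, 5 }
  { 1, 4, 5, 6 }  = { 1, 4, 5 } ∪ { 6 }
  { 2, 3, 4, 5 }  = { 2, 4, 5 } ∪ { 3 }
  { 2, 3, 5, 6 }  = ᶜ of { 1, 4 }
  { 3, 4, 5, 6 }  = { 4, 5 } ∪ { 3, 6 }
  |family| = 63
Round 5: 1 new —
  { 2, 3, 4 }  = ᶜ of { 1, 5, 6 }
  |family| = 64
Round 6: stable.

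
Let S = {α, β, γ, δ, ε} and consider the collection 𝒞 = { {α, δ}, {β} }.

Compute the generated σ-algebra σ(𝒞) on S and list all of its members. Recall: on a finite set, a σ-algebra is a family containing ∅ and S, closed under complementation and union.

|σ(𝒞)| = 8.  σ(𝒞) = { {}, {β}, {α, δ}, {γ, ε}, {α, β, δ}, {β, γ, ε}, {α, γ, δ, ε}, S }

Working:
Seed the family with 𝒞 together with ∅ and S: { {}, {β}, {α, δ}, S }.
Step 1. New:
  {α, β, δ}  = {β} ∪ {α, δ}
  {β, γ, ε}  = ᶜ of {α, δ}
  {α, γ, δ, ε}  = ᶜ of {β}
  |family| = 7
Step 2. New:
  {γ, ε}  = ᶜ of {α, β, δ}
  |family| = 8
Step 3: no new sets; the family is a σ-algebra.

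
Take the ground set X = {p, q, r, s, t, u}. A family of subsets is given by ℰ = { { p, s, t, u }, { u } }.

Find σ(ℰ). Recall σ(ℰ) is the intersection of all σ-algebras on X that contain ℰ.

Take S₀ = ℰ ∪ {∅, X} = { {}, { u }, { p, s, t, u }, X }.
Step 1: +2 →
  { q, r }  = ᶜ of { p, s, t, u }
  { p, q, r, s, t }  = ᶜ of { u }
Step 2 adds 1:
  { q, r, u }  = { q, r } ∪ { u }
Step 3 (1 new):
  { p, s, t }  = ᶜ of { q, r, u }
Step 4 adds nothing — fixpoint reached.

Hence σ(ℰ) has 8 members: { {}, { u }, { q, r }, { p, s, t }, { q, r, u }, { p, s, t, u }, { p, q, r, s, t }, X }.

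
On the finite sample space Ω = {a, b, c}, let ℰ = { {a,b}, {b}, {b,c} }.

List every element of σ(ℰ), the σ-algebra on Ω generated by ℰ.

Initial family (5 sets): { {}, {b}, {a,b}, {b,c}, Ω }.
Step 1 adds 3:
  {a}  = {b,c}ᶜ
  {c}  = {a,b}ᶜ
  {a,c}  = {b}ᶜ
  |family| = 8
Step 2: closed — nothing new.

σ(ℰ) = { {}, {a}, {b}, {c}, {a,b}, {a,c}, {b,c}, Ω }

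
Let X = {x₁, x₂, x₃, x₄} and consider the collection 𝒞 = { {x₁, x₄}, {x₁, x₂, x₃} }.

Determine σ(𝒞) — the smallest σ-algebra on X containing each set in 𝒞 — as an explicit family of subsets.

|σ(𝒞)| = 8.  σ(𝒞) = { ∅, {x₁}, {x₄}, {x₁, x₄}, {x₂, x₃}, {x₁, x₂, x₃}, {x₂, x₃, x₄}, X }

Check:
Take S₀ = 𝒞 ∪ {∅, X} = { ∅, {x₁, x₄}, {x₁, x₂, x₃}, X }.
Pass 1. New:
  {x₄}  = ᶜ of {x₁, x₂, x₃}
  {x₂, x₃}  = ᶜ of {x₁, x₄}
  (now 6)
Pass 2 adds 1:
  {x₂, x₃, x₄}  = {x₂, x₃} ∪ {x₄}
  (now 7)
Pass 3. New:
  {x₁}  = ᶜ of {x₂, x₃, x₄}
  (now 8)
Pass 4: closed — nothing new.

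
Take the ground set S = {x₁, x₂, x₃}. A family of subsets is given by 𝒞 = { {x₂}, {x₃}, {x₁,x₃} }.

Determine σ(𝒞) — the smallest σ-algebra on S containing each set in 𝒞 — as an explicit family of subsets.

Start: 𝒞 ∪ {∅, S} = { ∅, {x₂}, {x₃}, {x₁,x₃}, S }.
Pass 1 adds 2:
  {x₁,x₂}  = {x₃}ᶜ
  {x₂,x₃}  = {x₃} ∪ {x₂}
  — 7 sets.
Pass 2. New:
  {x₁}  = {x₂,x₃}ᶜ
  — 8 sets.
Pass 3: no new sets; the family is a σ-algebra.

|σ(𝒞)| = 8.  σ(𝒞) = { ∅, {x₁}, {x₂}, {x₃}, {x₁,x₂}, {x₁,x₃}, {x₂,x₃}, S }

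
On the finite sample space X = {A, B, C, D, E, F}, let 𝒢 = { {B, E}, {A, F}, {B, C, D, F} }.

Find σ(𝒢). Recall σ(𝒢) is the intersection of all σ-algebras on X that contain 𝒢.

σ(𝒢) = { {}, {A}, {B}, {E}, {F}, {A, B}, {A, E}, {A, F}, {B, E}, {B, F}, {C, D}, {E, F}, {A, B, E}, {A, B, F}, {A, C, D}, {A, E, F}, {B, C, D}, {B, E, F}, {C, D, E}, {C, D, F}, {A, B, C, D}, {A, B, E, F}, {A, C, D, E}, {A, C, D, F}, {B, C, D, E}, {B, C, D, F}, {C, D, E, F}, {A, B, C, D, E}, {A, B, C, D, F}, {A, C, D, E, F}, {B, C, D, E, F}, X }

Working:
Take S₀ = 𝒢 ∪ {∅, X} = { {}, {A, F}, {B, E}, {B, C, D, F}, X }.
Round 1 (6 new):
  {A, E}  = X∖{B, C, D, F}
  {A, B, E, F}  = {B, E} ∪ {A, F}
  {A, C, D, F}  = X∖{B, E}
  {B, C, D, E}  = X∖{A, F}
  {A, B, C, D, F}  = {B, C, D, F} ∪ {A, F}
  {B, C, D, E, F}  = {B, E} ∪ {B, C, D, F}
  — 11 sets.
Round 2 (7 new):
  {A}  = X∖{B, C, D, E, F}
  {E}  = X∖{A, B, C, D, F}
  {C, D}  = X∖{A, B, E, F}
  {A, B, E}  = {B, E} ∪ {A, E}
  {A, E, F}  = {A, F} ∪ {A, E}
  {A, B, C, D, E}  = {B, C, D, E} ∪ {A, E}
  {A, C, D, E, F}  = {A, C, D, F} ∪ {A, E}
  — 18 sets.
Round 3: +7 →
  {B}  = X∖{A, C, D, E, F}
  {F}  = X∖{A, B, C, D, E}
  {A, C, D}  = {C, D} ∪ {A}
  {B, C, D}  = X∖{A, E, F}
  {C, D, E}  = {C, D} ∪ {E}
  {C, D, F}  = X∖{A, B, E}
  {A, C, D, E}  = {C, D} ∪ {A, E}
  — 25 sets.
Round 4 (7 new):
  {A, B}  = {B} ∪ {A}
  {B, F}  = X∖{A, C, D, E}
  {E, F}  = {F} ∪ {E}
  {A, B, F}  = X∖{C, D, E}
  {B, E, F}  = X∖{A, C, D}
  {A, B, C, D}  = {B, C, D} ∪ {A, C, D}
  {C, D, E, F}  = {C, D, E} ∪ {F}
  — 32 sets.
Round 5: no new sets; the family is a σ-algebra.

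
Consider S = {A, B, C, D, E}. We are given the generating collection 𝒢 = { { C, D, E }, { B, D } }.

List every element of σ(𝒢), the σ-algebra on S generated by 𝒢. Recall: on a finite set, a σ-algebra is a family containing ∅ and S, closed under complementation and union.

σ(𝒢) (16 sets): { {  }, { A }, { B }, { D }, { A, B }, { A, D }, { B, D }, { C, E }, { A, B, D }, { A, C, E }, { B, C, E }, { C, D, E }, { A, B, C, E }, { A, C, D, E }, { B, C, D, E }, S }

Trace:
Take S₀ = 𝒢 ∪ {∅, S} = { {  }, { B, D }, { C, D, E }, S }.
Step 1 adds 3:
  { A, B }  = complement { C, D, E }
  { A, C, E }  = complement { B, D }
  { B, C, D, E }  = { C, D, E } ∪ { B, D }
  (now 7)
Step 2: +4 →
  { A }  = complement { B, C, D, E }
  { A, B, D }  = { A, B } ∪ { B, D }
  { A, B, C, E }  = { A, B } ∪ { A, C, E }
  { A, C, D, E }  = { C, D, E } ∪ { A, C, E }
  (now 11)
Step 3 (3 new):
  { B }  = complement { A, C, D, E }
  { D }  = complement { A, B, C, E }
  { C, E }  = complement { A, B, D }
  (now 14)
Step 4: +2 →
  { A, D }  = { D } ∪ { A }
  { B, C, E }  = { C, E } ∪ { B }
  (now 16)
Step 5: no new sets; the family is a σ-algebra.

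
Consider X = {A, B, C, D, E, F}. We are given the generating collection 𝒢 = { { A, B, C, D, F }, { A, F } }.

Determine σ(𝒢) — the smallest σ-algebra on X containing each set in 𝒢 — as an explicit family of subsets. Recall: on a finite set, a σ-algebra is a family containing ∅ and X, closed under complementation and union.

Initial family (4 sets): { {  }, { A, F }, { A, B, C, D, F }, X }.
Round 1: 2 new —
  { E }  = ᶜ of { A, B, C, D, F }
  { B, C, D, E }  = ᶜ of { A, F }
  [6 total]
Round 2 adds 1:
  { A, E, F }  = { A, F } ∪ { E }
  [7 total]
Round 3. New:
  { B, C, D }  = ᶜ of { A, E, F }
  [8 total]
After Round 4 the family is unchanged; done.

|σ(𝒢)| = 8.  σ(𝒢) = { {  }, { E }, { A, F }, { A, E, F }, { B, C, D }, { B, C, D, E }, { A, B, C, D, F }, X }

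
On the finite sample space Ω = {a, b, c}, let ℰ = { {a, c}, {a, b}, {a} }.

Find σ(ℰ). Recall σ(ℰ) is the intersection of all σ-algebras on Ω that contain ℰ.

|σ(ℰ)| = 8.  σ(ℰ) = { {}, {a}, {b}, {c}, {a, b}, {a, c}, {b, c}, Ω }

Trace:
Start: ℰ ∪ {∅, Ω} = { {}, {a}, {a, b}, {a, c}, Ω }.
Step 1: +3 →
  {b}  = ᶜ of {a, c}
  {c}  = ᶜ of {a, b}
  {b, c}  = ᶜ of {a}
Step 2: stable.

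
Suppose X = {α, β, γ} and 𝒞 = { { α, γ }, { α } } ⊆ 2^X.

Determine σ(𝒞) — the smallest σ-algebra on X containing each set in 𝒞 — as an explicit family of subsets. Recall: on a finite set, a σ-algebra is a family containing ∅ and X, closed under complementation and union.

Begin from { {  }, { α }, { α, γ }, X } (that is, 𝒞 plus ∅ and X).
Pass 1. New:
  { β }  = complement { α, γ }
  { β, γ }  = complement { α }
  — 6 sets.
Pass 2 adds 1:
  { α, β }  = { β } ∪ { α }
  — 7 sets.
Pass 3 adds 1:
  { γ }  = complement { α, β }
  — 8 sets.
Pass 4: already closed under ᶜ and ∪.

|σ(𝒞)| = 8.  σ(𝒞) = { {  }, { α }, { β }, { γ }, { α, β }, { α, γ }, { β, γ }, X }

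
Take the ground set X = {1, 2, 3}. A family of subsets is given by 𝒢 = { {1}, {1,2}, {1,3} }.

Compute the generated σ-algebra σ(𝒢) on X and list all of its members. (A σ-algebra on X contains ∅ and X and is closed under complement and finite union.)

Begin from { {}, {1}, {1,2}, {1,3}, X } (that is, 𝒢 plus ∅ and X).
Round 1. New:
  {2}  = ᶜ of {1,3}
  {3}  = ᶜ of {1,2}
  {2,3}  = ᶜ of {1}
  (now 8)
Round 2: already closed under ᶜ and ∪.

Hence σ(𝒢) has 8 members: { {}, {1}, {2}, {3}, {1,2}, {1,3}, {2,3}, X }.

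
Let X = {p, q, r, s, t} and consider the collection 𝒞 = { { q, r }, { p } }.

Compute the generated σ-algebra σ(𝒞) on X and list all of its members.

σ(𝒞) = { {}, { p }, { q, r }, { s, t }, { p, q, r }, { p, s, t }, { q, r, s, t }, X }

Check:
Take S₀ = 𝒞 ∪ {∅, X} = { {}, { p }, { q, r }, X }.
Step 1. New:
  { p, q, r }  = { q, r } ∪ { p }
  { p, s, t }  = complement { q, r }
  { q, r, s, t }  = complement { p }
Step 2: +1 →
  { s, t }  = complement { p, q, r }
Step 3: closed — nothing new.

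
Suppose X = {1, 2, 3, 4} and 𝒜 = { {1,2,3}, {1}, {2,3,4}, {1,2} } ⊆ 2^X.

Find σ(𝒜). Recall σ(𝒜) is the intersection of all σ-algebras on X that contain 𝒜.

σ(𝒜) (16 sets): { ∅, {1}, {2}, {3}, {4}, {1,2}, {1,3}, {1,4}, {2,3}, {2,4}, {3,4}, {1,2,3}, {1,2,4}, {1,3,4}, {2,3,4}, X }

Check:
Seed the family with 𝒜 together with ∅ and X: { ∅, {1}, {1,2}, {1,2,3}, {2,3,4}, X }.
Round 1 adds 2:
  {4}  = ᶜ of {1,2,3}
  {3,4}  = ᶜ of {1,2}
  (now 8)
Round 2: +3 →
  {1,4}  = {4} ∪ {1}
  {1,2,4}  = {4} ∪ {1,2}
  {1,3,4}  = {3,4} ∪ {1}
  (now 11)
Round 3: +3 →
  {2}  = ᶜ of {1,3,4}
  {3}  = ᶜ of {1,2,4}
  {2,3}  = ᶜ of {1,4}
  (now 14)
Round 4 adds 2:
  {1,3}  = {3} ∪ {1}
  {2,4}  = {4} ∪ {2}
  (now 16)
Round 5: stable.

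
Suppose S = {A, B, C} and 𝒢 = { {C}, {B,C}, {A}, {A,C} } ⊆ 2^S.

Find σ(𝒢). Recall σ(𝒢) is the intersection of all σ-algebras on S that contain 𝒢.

Begin from { {}, {A}, {C}, {A,C}, {B,C}, S } (that is, 𝒢 plus ∅ and S).
Iteration 1: 2 new —
  {B}  = {A,C}ᶜ
  {A,B}  = {C}ᶜ
  [8 total]
Iteration 2: stable.

σ(𝒢) = { {}, {A}, {B}, {C}, {A,B}, {A,C}, {B,C}, S }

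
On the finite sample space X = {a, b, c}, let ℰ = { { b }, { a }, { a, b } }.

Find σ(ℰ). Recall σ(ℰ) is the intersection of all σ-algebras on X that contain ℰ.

σ(ℰ) (8 sets): { ∅, { a }, { b }, { c }, { a, b }, { a, c }, { b, c }, X }

Trace:
Take S₀ = ℰ ∪ {∅, X} = { ∅, { a }, { b }, { a, b }, X }.
Step 1. New:
  { c }  = ᶜ of { a, b }
  { a, c }  = ᶜ of { b }
  { b, c }  = ᶜ of { a }
  (now 8)
Step 2: closed — nothing new.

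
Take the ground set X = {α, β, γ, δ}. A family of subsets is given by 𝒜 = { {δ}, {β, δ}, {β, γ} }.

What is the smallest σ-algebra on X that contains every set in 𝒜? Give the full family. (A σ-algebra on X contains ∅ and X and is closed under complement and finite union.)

Answer: σ(𝒜) = { ∅, {α}, {β}, {γ}, {δ}, {α, β}, {α, γ}, {α, δ}, {β, γ}, {β, δ}, {γ, δ}, {α, β, γ}, {α, β, δ}, {α, γ, δ}, {β, γ, δ}, X }

Trace:
Initial family (5 sets): { ∅, {δ}, {β, γ}, {β, δ}, X }.
Step 1 (4 new):
  {α, γ}  = complement {β, δ}
  {α, δ}  = complement {β, γ}
  {α, β, γ}  = complement {δ}
  {β, γ, δ}  = {β, γ} ∪ {δ}
  — 9 sets.
Step 2: +3 →
  {α}  = complement {β, γ, δ}
  {α, β, δ}  = {α, δ} ∪ {β, δ}
  {α, γ, δ}  = {α, δ} ∪ {α, γ}
  — 12 sets.
Step 3: 2 new —
  {β}  = complement {α, γ, δ}
  {γ}  = complement {α, β, δ}
  — 14 sets.
Step 4: 2 new —
  {α, β}  = {β} ∪ {α}
  {γ, δ}  = {γ} ∪ {δ}
  — 16 sets.
After Step 5 the family is unchanged; done.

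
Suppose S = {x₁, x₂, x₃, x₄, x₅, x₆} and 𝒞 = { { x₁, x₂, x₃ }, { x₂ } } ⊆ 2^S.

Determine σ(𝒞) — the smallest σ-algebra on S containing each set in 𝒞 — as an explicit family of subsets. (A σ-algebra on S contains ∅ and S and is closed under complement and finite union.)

Initial family (4 sets): { ∅, { x₂ }, { x₁, x₂, x₃ }, S }.
Pass 1 (2 new):
  { x₄, x₅, x₆ }  = { x₁, x₂, x₃ }ᶜ
  { x₁, x₃, x₄, x₅, x₆ }  = { x₂ }ᶜ
  (now 6)
Pass 2 (1 new):
  { x₂, x₄, x₅, x₆ }  = { x₂ } ∪ { x₄, x₅, x₆ }
  (now 7)
Pass 3: +1 →
  { x₁, x₃ }  = { x₂, x₄, x₅, x₆ }ᶜ
  (now 8)
Pass 4: stable.

Therefore σ(𝒞) = { ∅, { x₂ }, { x₁, x₃ }, { x₁, x₂, x₃ }, { x₄, x₅, x₆ }, { x₂, x₄, x₅, x₆ }, { x₁, x₃, x₄, x₅, x₆ }, S } (|σ(𝒞)| = 8).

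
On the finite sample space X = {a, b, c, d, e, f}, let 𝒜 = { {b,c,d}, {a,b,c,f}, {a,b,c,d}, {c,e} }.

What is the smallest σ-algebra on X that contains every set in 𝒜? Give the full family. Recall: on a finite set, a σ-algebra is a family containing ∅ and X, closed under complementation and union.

σ(𝒜) = { {}, {a}, {b}, {c}, {d}, {e}, {f}, {a,b}, {a,c}, {a,d}, {a,e}, {a,f}, {b,c}, {b,d}, {b,e}, {b,f}, {c,d}, {c,e}, {c,f}, {d,e}, {d,f}, {e,f}, {a,b,c}, {a,b,d}, {a,b,e}, {a,b,f}, {a,c,d}, {a,c,e}, {a,c,f}, {a,d,e}, {a,d,f}, {a,e,f}, {b,c,d}, {b,c,e}, {b,c,f}, {b,d,e}, {b,d,f}, {b,e,f}, {c,d,e}, {c,d,f}, {c,e,f}, {d,e,f}, {a,b,c,d}, {a,b,c,e}, {a,b,c,f}, {a,b,d,e}, {a,b,d,f}, {a,b,e,f}, {a,c,d,e}, {a,c,d,f}, {a,c,e,f}, {a,d,e,f}, {b,c,d,e}, {b,c,d,f}, {b,c,e,f}, {b,d,e,f}, {c,d,e,f}, {a,b,c,d,e}, {a,b,c,d,f}, {a,b,c,e,f}, {a,b,d,e,f}, {a,c,d,e,f}, {b,c,d,e,f}, X }

Derivation:
Initial family (6 sets): { {}, {c,e}, {b,c,d}, {a,b,c,d}, {a,b,c,f}, X }.
Round 1 (8 new):
  {d,e}  = ᶜ of {a,b,c,f}
  {e,f}  = ᶜ of {a,b,c,d}
  {a,e,f}  = ᶜ of {b,c,d}
  {a,b,d,f}  = ᶜ of {c,e}
  {b,c,d,e}  = {b,c,d} ∪ {c,e}
  {a,b,c,d,e}  = {c,e} ∪ {a,b,c,d}
  {a,b,c,d,f}  = {b,c,d} ∪ {a,b,c,f}
  {a,b,c,e,f}  = {c,e} ∪ {a,b,c,f}
  |family| = 14
Round 2 (11 new):
  {d}  = ᶜ of {a,b,c,e,f}
  {e}  = ᶜ of {a,b,c,d,f}
  {f}  = ᶜ of {a,b,c,d,e}
  {a,f}  = ᶜ of {b,c,d,e}
  {c,d,e}  = {d,e} ∪ {c,e}
  {c,e,f}  = {e,f} ∪ {c,e}
  {d,e,f}  = {e,f} ∪ {d,e}
  {a,c,e,f}  = {a,e,f} ∪ {c,e}
  {a,d,e,f}  = {d,e} ∪ {a,e,f}
  {a,b,d,e,f}  = {a,b,d,f} ∪ {e,f}
  {b,c,d,e,f}  = {b,c,d} ∪ {e,f}
  |family| = 25
Round 3: 12 new —
  {a}  = ᶜ of {b,c,d,e,f}
  {c}  = ᶜ of {a,b,d,e,f}
  {b,c}  = ᶜ of {a,d,e,f}
  {b,d}  = ᶜ of {a,c,e,f}
  {d,f}  = {f} ∪ {d}
  {a,b,c}  = ᶜ of {d,e,f}
  {a,b,d}  = ᶜ of {c,e,f}
  {a,b,f}  = ᶜ of {c,d,e}
  {a,d,f}  = {a,f} ∪ {d}
  {b,c,d,f}  = {b,c,d} ∪ {f}
  {c,d,e,f}  = {c,d,e} ∪ {e,f}
  {a,c,d,e,f}  = {c,d,e} ∪ {a,f}
  |family| = 37
Round 4 (22 new):
  {b}  = ᶜ of {a,c,d,e,f}
  {a,b}  = ᶜ of {c,d,e,f}
  {a,c}  = {a} ∪ {c}
  {a,d}  = {a} ∪ {d}
  {a,e}  = ᶜ of {b,c,d,f}
  {c,d}  = {c} ∪ {d}
  {c,f}  = {f} ∪ {c}
  {a,c,e}  = {a} ∪ {c,e}
  {a,c,f}  = {a,f} ∪ {c}
  {a,d,e}  = {a} ∪ {d,e}
  {b,c,e}  = ᶜ of {a,d,f}
  {b,c,f}  = {f} ∪ {b,c}
  {b,d,e}  = {e} ∪ {b,d}
  {b,d,f}  = {f} ∪ {b,d}
  {c,d,f}  = {c} ∪ {d,f}
  {a,b,c,e}  = ᶜ of {d,f}
  {a,b,d,e}  = {a,b,d} ∪ {e}
  {a,b,e,f}  = {e,f} ∪ {a,b,f}
  {a,c,d,e}  = {c,d,e} ∪ {a}
  {a,c,d,f}  = {a,d,f} ∪ {c}
  {b,c,e,f}  = {e,f} ∪ {b,c}
  {b,d,e,f}  = {e,f} ∪ {b,d}
  |family| = 59
Round 5 adds 5:
  {b,e}  = ᶜ of {a,c,d,f}
  {b,f}  = ᶜ of {a,c,d,e}
  {a,b,e}  = ᶜ of {c,d,f}
  {a,c,d}  = {c,d} ∪ {a,d}
  {b,e,f}  = {e,f} ∪ {b}
  |family| = 64
After Round 6 the family is unchanged; done.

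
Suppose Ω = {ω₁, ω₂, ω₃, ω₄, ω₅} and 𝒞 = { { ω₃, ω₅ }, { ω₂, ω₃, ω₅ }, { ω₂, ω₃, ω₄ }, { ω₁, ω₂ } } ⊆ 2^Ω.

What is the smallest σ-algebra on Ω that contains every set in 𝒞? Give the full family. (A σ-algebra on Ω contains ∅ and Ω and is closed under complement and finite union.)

σ(𝒞) (32 sets): { {  }, { ω₁ }, { ω₂ }, { ω₃ }, { ω₄ }, { ω₅ }, { ω₁, ω₂ }, { ω₁, ω₃ }, { ω₁, ω₄ }, { ω₁, ω₅ }, { ω₂, ω₃ }, { ω₂, ω₄ }, { ω₂, ω₅ }, { ω₃, ω₄ }, { ω₃, ω₅ }, { ω₄, ω₅ }, { ω₁, ω₂, ω₃ }, { ω₁, ω₂, ω₄ }, { ω₁, ω₂, ω₅ }, { ω₁, ω₃, ω₄ }, { ω₁, ω₃, ω₅ }, { ω₁, ω₄, ω₅ }, { ω₂, ω₃, ω₄ }, { ω₂, ω₃, ω₅ }, { ω₂, ω₄, ω₅ }, { ω₃, ω₄, ω₅ }, { ω₁, ω₂, ω₃, ω₄ }, { ω₁, ω₂, ω₃, ω₅ }, { ω₁, ω₂, ω₄, ω₅ }, { ω₁, ω₃, ω₄, ω₅ }, { ω₂, ω₃, ω₄, ω₅ }, Ω }

Trace:
Begin from { {  }, { ω₁, ω₂ }, { ω₃, ω₅ }, { ω₂, ω₃, ω₄ }, { ω₂, ω₃, ω₅ }, Ω } (that is, 𝒞 plus ∅ and Ω).
Round 1: +7 →
  { ω₁, ω₄ }  = Ω∖{ ω₂, ω₃, ω₅ }
  { ω₁, ω₅ }  = Ω∖{ ω₂, ω₃, ω₄ }
  { ω₁, ω₂, ω₄ }  = Ω∖{ ω₃, ω₅ }
  { ω₃, ω₄, ω₅ }  = Ω∖{ ω₁, ω₂ }
  { ω₁, ω₂, ω₃, ω₄ }  = { ω₂, ω₃, ω₄ } ∪ { ω₁, ω₂ }
  { ω₁, ω₂, ω₃, ω₅ }  = { ω₂, ω₃, ω₅ } ∪ { ω₁, ω₂ }
  { ω₂, ω₃, ω₄, ω₅ }  = { ω₂, ω₃, ω₅ } ∪ { ω₂, ω₃, ω₄ }
  |family| = 13
Round 2: 8 new —
  { ω₁ }  = Ω∖{ ω₂, ω₃, ω₄, ω₅ }
  { ω₄ }  = Ω∖{ ω₁, ω₂, ω₃, ω₅ }
  { ω₅ }  = Ω∖{ ω₁, ω₂, ω₃, ω₄ }
  { ω₁, ω₂, ω₅ }  = { ω₁, ω₂ } ∪ { ω₁, ω₅ }
  { ω₁, ω₃, ω₅ }  = { ω₁, ω₅ } ∪ { ω₃, ω₅ }
  { ω₁, ω₄, ω₅ }  = { ω₁, ω₄ } ∪ { ω₁, ω₅ }
  { ω₁, ω₂, ω₄, ω₅ }  = { ω₁, ω₂, ω₄ } ∪ { ω₁, ω₅ }
  { ω₁, ω₃, ω₄, ω₅ }  = { ω₃, ω₄, ω₅ } ∪ { ω₁, ω₄ }
  |family| = 21
Round 3 adds 6:
  { ω₂ }  = Ω∖{ ω₁, ω₃, ω₄, ω₅ }
  { ω₃ }  = Ω∖{ ω₁, ω₂, ω₄, ω₅ }
  { ω₂, ω₃ }  = Ω∖{ ω₁, ω₄, ω₅ }
  { ω₂, ω₄ }  = Ω∖{ ω₁, ω₃, ω₅ }
  { ω₃, ω₄ }  = Ω∖{ ω₁, ω₂, ω₅ }
  { ω₄, ω₅ }  = { ω₅ } ∪ { ω₄ }
  |family| = 27
Round 4: 5 new —
  { ω₁, ω₃ }  = { ω₃ } ∪ { ω₁ }
  { ω₂, ω₅ }  = { ω₂ } ∪ { ω₅ }
  { ω₁, ω₂, ω₃ }  = Ω∖{ ω₄, ω₅ }
  { ω₁, ω₃, ω₄ }  = { ω₃, ω₄ } ∪ { ω₁, ω₄ }
  { ω₂, ω₄, ω₅ }  = { ω₂ } ∪ { ω₄, ω₅ }
  |family| = 32
Round 5: already closed under ᶜ and ∪.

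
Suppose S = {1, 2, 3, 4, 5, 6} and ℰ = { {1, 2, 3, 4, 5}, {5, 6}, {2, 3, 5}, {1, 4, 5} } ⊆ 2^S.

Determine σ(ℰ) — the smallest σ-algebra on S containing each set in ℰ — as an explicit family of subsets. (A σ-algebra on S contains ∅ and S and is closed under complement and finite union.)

Answer: σ(ℰ) = { {}, {5}, {6}, {1, 4}, {2, 3}, {5, 6}, {1, 4, 5}, {1, 4, 6}, {2, 3, 5}, {2, 3, 6}, {1, 2, 3, 4}, {1, 4, 5, 6}, {2, 3, 5, 6}, {1, 2, 3, 4, 5}, {1, 2, 3, 4, 6}, S }

Working:
Take S₀ = ℰ ∪ {∅, S} = { {}, {5, 6}, {1, 4, 5}, {2, 3, 5}, {1, 2, 3, 4, 5}, S }.
Round 1 (6 new):
  {6}  = S∖{1, 2, 3, 4, 5}
  {1, 4, 6}  = S∖{2, 3, 5}
  {2, 3, 6}  = S∖{1, 4, 5}
  {1, 2, 3, 4}  = S∖{5, 6}
  {1, 4, 5, 6}  = {1, 4, 5} ∪ {5, 6}
  {2, 3, 5, 6}  = {2, 3, 5} ∪ {5, 6}
  (now 12)
Round 2. New:
  {1, 4}  = S∖{2, 3, 5, 6}
  {2, 3}  = S∖{1, 4, 5, 6}
  {1, 2, 3, 4, 6}  = {2, 3, 6} ∪ {1, 4, 6}
  (now 15)
Round 3: 1 new —
  {5}  = S∖{1, 2, 3, 4, 6}
  (now 16)
Round 4: no new sets; the family is a σ-algebra.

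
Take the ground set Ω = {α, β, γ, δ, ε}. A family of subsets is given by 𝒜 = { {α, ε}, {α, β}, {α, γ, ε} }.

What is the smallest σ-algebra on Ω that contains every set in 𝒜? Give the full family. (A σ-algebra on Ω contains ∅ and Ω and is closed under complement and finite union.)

|σ(𝒜)| = 32.  σ(𝒜) = { {}, {α}, {β}, {γ}, {δ}, {ε}, {α, β}, {α, γ}, {α, δ}, {α, ε}, {β, γ}, {β, δ}, {β, ε}, {γ, δ}, {γ, ε}, {δ, ε}, {α, β, γ}, {α, β, δ}, {α, β, ε}, {α, γ, δ}, {α, γ, ε}, {α, δ, ε}, {β, γ, δ}, {β, γ, ε}, {β, δ, ε}, {γ, δ, ε}, {α, β, γ, δ}, {α, β, γ, ε}, {α, β, δ, ε}, {α, γ, δ, ε}, {β, γ, δ, ε}, Ω }

Check:
Start: 𝒜 ∪ {∅, Ω} = { {}, {α, β}, {α, ε}, {α, γ, ε}, Ω }.
Round 1. New:
  {β, δ}  = {α, γ, ε}ᶜ
  {α, β, ε}  = {α, β} ∪ {α, ε}
  {β, γ, δ}  = {α, ε}ᶜ
  {γ, δ, ε}  = {α, β}ᶜ
  {α, β, γ, ε}  = {α, β} ∪ {α, γ, ε}
  — 10 sets.
Round 2 adds 7:
  {δ}  = {α, β, γ, ε}ᶜ
  {γ, δ}  = {α, β, ε}ᶜ
  {α, β, δ}  = {α, β} ∪ {β, δ}
  {α, β, γ, δ}  = {α, β} ∪ {β, γ, δ}
  {α, β, δ, ε}  = {α, β, ε} ∪ {β, δ}
  {α, γ, δ, ε}  = {γ, δ, ε} ∪ {α, γ, ε}
  {β, γ, δ, ε}  = {γ, δ, ε} ∪ {β, γ, δ}
  — 17 sets.
Round 3. New:
  {α}  = {β, γ, δ, ε}ᶜ
  {β}  = {α, γ, δ, ε}ᶜ
  {γ}  = {α, β, δ, ε}ᶜ
  {ε}  = {α, β, γ, δ}ᶜ
  {γ, ε}  = {α, β, δ}ᶜ
  {α, δ, ε}  = {α, ε} ∪ {δ}
  — 23 sets.
Round 4. New:
  {α, γ}  = {γ} ∪ {α}
  {α, δ}  = {δ} ∪ {α}
  {β, γ}  = {α, δ, ε}ᶜ
  {β, ε}  = {β} ∪ {ε}
  {δ, ε}  = {ε} ∪ {δ}
  {α, β, γ}  = {α, β} ∪ {γ}
  {α, γ, δ}  = {γ, δ} ∪ {α}
  {β, γ, ε}  = {β} ∪ {γ, ε}
  {β, δ, ε}  = {ε} ∪ {β, δ}
  — 32 sets.
Round 5: already closed under ᶜ and ∪.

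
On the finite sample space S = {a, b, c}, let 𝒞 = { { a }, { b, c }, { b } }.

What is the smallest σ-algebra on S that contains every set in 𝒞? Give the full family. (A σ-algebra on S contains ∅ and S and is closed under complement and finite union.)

σ(𝒞) = { {}, { a }, { b }, { c }, { a, b }, { a, c }, { b, c }, S }

Derivation:
Initial family (5 sets): { {}, { a }, { b }, { b, c }, S }.
Iteration 1 adds 2:
  { a, b }  = { b } ∪ { a }
  { a, c }  = complement { b }
  — 7 sets.
Iteration 2. New:
  { c }  = complement { a, b }
  — 8 sets.
Iteration 3 adds nothing — fixpoint reached.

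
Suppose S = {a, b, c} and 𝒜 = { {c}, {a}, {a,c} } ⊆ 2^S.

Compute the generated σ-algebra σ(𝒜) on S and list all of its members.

Seed the family with 𝒜 together with ∅ and S: { {}, {a}, {c}, {a,c}, S }.
Step 1 (3 new):
  {b}  = ᶜ of {a,c}
  {a,b}  = ᶜ of {c}
  {b,c}  = ᶜ of {a}
  (now 8)
Step 2: stable.

Therefore σ(𝒜) = { {}, {a}, {b}, {c}, {a,b}, {a,c}, {b,c}, S } (|σ(𝒜)| = 8).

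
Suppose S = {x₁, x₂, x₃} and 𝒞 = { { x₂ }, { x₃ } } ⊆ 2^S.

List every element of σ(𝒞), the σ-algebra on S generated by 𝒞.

|σ(𝒞)| = 8.  σ(𝒞) = { {  }, { x₁ }, { x₂ }, { x₃ }, { x₁, x₂ }, { x₁, x₃ }, { x₂, x₃ }, S }

Working:
Take S₀ = 𝒞 ∪ {∅, S} = { {  }, { x₂ }, { x₃ }, S }.
Pass 1 adds 3:
  { x₁, x₂ }  = { x₃ }ᶜ
  { x₁, x₃ }  = { x₂ }ᶜ
  { x₂, x₃ }  = { x₃ } ∪ { x₂ }
Pass 2 adds 1:
  { x₁ }  = { x₂, x₃ }ᶜ
Pass 3: no new sets; the family is a σ-algebra.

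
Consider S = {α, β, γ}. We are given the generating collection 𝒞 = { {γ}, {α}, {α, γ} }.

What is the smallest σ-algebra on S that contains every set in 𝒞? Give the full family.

|σ(𝒞)| = 8.  σ(𝒞) = { {}, {α}, {β}, {γ}, {α, β}, {α, γ}, {β, γ}, S }

Derivation:
Start: 𝒞 ∪ {∅, S} = { {}, {α}, {γ}, {α, γ}, S }.
Pass 1. New:
  {β}  = ᶜ of {α, γ}
  {α, β}  = ᶜ of {γ}
  {β, γ}  = ᶜ of {α}
  — 8 sets.
After Pass 2 the family is unchanged; done.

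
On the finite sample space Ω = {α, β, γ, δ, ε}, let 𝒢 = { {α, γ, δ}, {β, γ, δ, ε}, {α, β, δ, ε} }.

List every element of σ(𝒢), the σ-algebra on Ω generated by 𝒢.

σ(𝒢) = { ∅, {α}, {γ}, {δ}, {α, γ}, {α, δ}, {β, ε}, {γ, δ}, {α, β, ε}, {α, γ, δ}, {β, γ, ε}, {β, δ, ε}, {α, β, γ, ε}, {α, β, δ, ε}, {β, γ, δ, ε}, Ω }

Derivation:
Start: 𝒢 ∪ {∅, Ω} = { ∅, {α, γ, δ}, {α, β, δ, ε}, {β, γ, δ, ε}, Ω }.
Round 1: +3 →
  {α}  = Ω∖{β, γ, δ, ε}
  {γ}  = Ω∖{α, β, δ, ε}
  {β, ε}  = Ω∖{α, γ, δ}
  (now 8)
Round 2. New:
  {α, γ}  = {γ} ∪ {α}
  {α, β, ε}  = {β, ε} ∪ {α}
  {β, γ, ε}  = {γ} ∪ {β, ε}
  (now 11)
Round 3: 4 new —
  {α, δ}  = Ω∖{β, γ, ε}
  {γ, δ}  = Ω∖{α, β, ε}
  {β, δ, ε}  = Ω∖{α, γ}
  {α, β, γ, ε}  = {γ} ∪ {α, β, ε}
  (now 15)
Round 4: 1 new —
  {δ}  = Ω∖{α, β, γ, ε}
  (now 16)
Round 5 adds nothing — fixpoint reached.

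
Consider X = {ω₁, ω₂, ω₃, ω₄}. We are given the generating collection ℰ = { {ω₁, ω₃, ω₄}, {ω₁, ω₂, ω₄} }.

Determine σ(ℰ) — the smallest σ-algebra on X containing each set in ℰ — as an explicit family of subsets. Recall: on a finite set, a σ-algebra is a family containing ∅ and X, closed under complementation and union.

|σ(ℰ)| = 8.  σ(ℰ) = { {}, {ω₂}, {ω₃}, {ω₁, ω₄}, {ω₂, ω₃}, {ω₁, ω₂, ω₄}, {ω₁, ω₃, ω₄}, X }

Working:
Initial family (4 sets): { {}, {ω₁, ω₂, ω₄}, {ω₁, ω₃, ω₄}, X }.
Step 1 (2 new):
  {ω₂}  = {ω₁, ω₃, ω₄}ᶜ
  {ω₃}  = {ω₁, ω₂, ω₄}ᶜ
  — 6 sets.
Step 2 adds 1:
  {ω₂, ω₃}  = {ω₃} ∪ {ω₂}
  — 7 sets.
Step 3. New:
  {ω₁, ω₄}  = {ω₂, ω₃}ᶜ
  — 8 sets.
Step 4 adds nothing — fixpoint reached.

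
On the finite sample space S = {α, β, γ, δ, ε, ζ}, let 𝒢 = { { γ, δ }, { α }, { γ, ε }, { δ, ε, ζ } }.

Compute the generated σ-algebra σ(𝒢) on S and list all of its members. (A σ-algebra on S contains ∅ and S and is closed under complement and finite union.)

σ(𝒢) (64 sets): { {}, { α }, { β }, { γ }, { δ }, { ε }, { ζ }, { α, β }, { α, γ }, { α, δ }, { α, ε }, { α, ζ }, { β, γ }, { β, δ }, { β, ε }, { β, ζ }, { γ, δ }, { γ, ε }, { γ, ζ }, { δ, ε }, { δ, ζ }, { ε, ζ }, { α, β, γ }, { α, β, δ }, { α, β, ε }, { α, β, ζ }, { α, γ, δ }, { α, γ, ε }, { α, γ, ζ }, { α, δ, ε }, { α, δ, ζ }, { α, ε, ζ }, { β, γ, δ }, { β, γ, ε }, { β, γ, ζ }, { β, δ, ε }, { β, δ, ζ }, { β, ε, ζ }, { γ, δ, ε }, { γ, δ, ζ }, { γ, ε, ζ }, { δ, ε, ζ }, { α, β, γ, δ }, { α, β, γ, ε }, { α, β, γ, ζ }, { α, β, δ, ε }, { α, β, δ, ζ }, { α, β, ε, ζ }, { α, γ, δ, ε }, { α, γ, δ, ζ }, { α, γ, ε, ζ }, { α, δ, ε, ζ }, { β, γ, δ, ε }, { β, γ, δ, ζ }, { β, γ, ε, ζ }, { β, δ, ε, ζ }, { γ, δ, ε, ζ }, { α, β, γ, δ, ε }, { α, β, γ, δ, ζ }, { α, β, γ, ε, ζ }, { α, β, δ, ε, ζ }, { α, γ, δ, ε, ζ }, { β, γ, δ, ε, ζ }, S }

Derivation:
Initial family (6 sets): { {}, { α }, { γ, δ }, { γ, ε }, { δ, ε, ζ }, S }.
Step 1. New:
  { α, β, γ }  = { δ, ε, ζ }ᶜ
  { α, γ, δ }  = { γ, δ } ∪ { α }
  { α, γ, ε }  = { γ, ε } ∪ { α }
  { γ, δ, ε }  = { γ, δ } ∪ { γ, ε }
  { α, β, δ, ζ }  = { γ, ε }ᶜ
  { α, β, ε, ζ }  = { γ, δ }ᶜ
  { α, δ, ε, ζ }  = { δ, ε, ζ } ∪ { α }
  { γ, δ, ε, ζ }  = { γ, δ } ∪ { δ, ε, ζ }
  { β, γ, δ, ε, ζ }  = { α }ᶜ
  |family| = 15
Step 2 adds 13:
  { α, β }  = { γ, δ, ε, ζ }ᶜ
  { β, γ }  = { α, δ, ε, ζ }ᶜ
  { α, β, ζ }  = { γ, δ, ε }ᶜ
  { β, δ, ζ }  = { α, γ, ε }ᶜ
  { β, ε, ζ }  = { α, γ, δ }ᶜ
  { α, β, γ, δ }  = { γ, δ } ∪ { α, β, γ }
  { α, β, γ, ε }  = { α, β, γ } ∪ { α, γ, ε }
  { α, γ, δ, ε }  = { γ, δ, ε } ∪ { α, γ, ε }
  { α, β, γ, δ, ε }  = { γ, δ, ε } ∪ { α, β, γ }
  { α, β, γ, δ, ζ }  = { γ, δ } ∪ { α, β, δ, ζ }
  { α, β, γ, ε, ζ }  = { α, β, γ } ∪ { α, β, ε, ζ }
  { α, β, δ, ε, ζ }  = { α, β, δ, ζ } ∪ { α, δ, ε, ζ }
  { α, γ, δ, ε, ζ }  = { γ, δ, ε } ∪ { α, δ, ε, ζ }
  |family| = 28
Step 3 adds 15:
  { β }  = { α, γ, δ, ε, ζ }ᶜ
  { γ }  = { α, β, δ, ε, ζ }ᶜ
  { δ }  = { α, β, γ, ε, ζ }ᶜ
  { ε }  = { α, β, γ, δ, ζ }ᶜ
  { ζ }  = { α, β, γ, δ, ε }ᶜ
  { β, ζ }  = { α, γ, δ, ε }ᶜ
  { δ, ζ }  = { α, β, γ, ε }ᶜ
  { ε, ζ }  = { α, β, γ, δ }ᶜ
  { β, γ, δ }  = { γ, δ } ∪ { β, γ }
  { β, γ, ε }  = { γ, ε } ∪ { β, γ }
  { α, β, γ, ζ }  = { α, β, γ } ∪ { α, β, ζ }
  { β, γ, δ, ε }  = { γ, δ, ε } ∪ { β, γ }
  { β, γ, δ, ζ }  = { β, δ, ζ } ∪ { γ, δ }
  { β, γ, ε, ζ }  = { γ, ε } ∪ { β, ε, ζ }
  { β, δ, ε, ζ }  = { β, δ, ζ } ∪ { δ, ε, ζ }
  |family| = 43
Step 4: 17 new —
  { α, γ }  = { β, δ, ε, ζ }ᶜ
  { α, δ }  = { β, γ, ε, ζ }ᶜ
  { α, ε }  = { β, γ, δ, ζ }ᶜ
  { α, ζ }  = { β, γ, δ, ε }ᶜ
  { β, δ }  = { β } ∪ { δ }
  { β, ε }  = { β } ∪ { ε }
  { γ, ζ }  = { γ } ∪ { ζ }
  { δ, ε }  = { α, β, γ, ζ }ᶜ
  { α, β, δ }  = { α, β } ∪ { δ }
  { α, β, ε }  = { α, β } ∪ { ε }
  { α, δ, ζ }  = { β, γ, ε }ᶜ
  { α, ε, ζ }  = { β, γ, δ }ᶜ
  { β, γ, ζ }  = { β, ζ } ∪ { γ }
  { γ, δ, ζ }  = { γ, δ } ∪ { δ, ζ }
  { γ, ε, ζ }  = { γ, ε } ∪ { ε, ζ }
  { α, γ, δ, ζ }  = { α, γ, δ } ∪ { δ, ζ }
  { α, γ, ε, ζ }  = { α, γ, ε } ∪ { ε, ζ }
  |family| = 60
Step 5: 4 new —
  { α, γ, ζ }  = { α, ζ } ∪ { α, γ }
  { α, δ, ε }  = { β, γ, ζ }ᶜ
  { β, δ, ε }  = { β, ε } ∪ { δ, ε }
  { α, β, δ, ε }  = { γ, ζ }ᶜ
  |family| = 64
Step 6: already closed under ᶜ and ∪.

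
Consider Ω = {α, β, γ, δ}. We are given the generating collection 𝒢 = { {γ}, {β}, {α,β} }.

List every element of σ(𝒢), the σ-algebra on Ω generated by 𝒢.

Initial family (5 sets): { {}, {β}, {γ}, {α,β}, Ω }.
Pass 1: +5 →
  {β,γ}  = {γ} ∪ {β}
  {γ,δ}  = ᶜ of {α,β}
  {α,β,γ}  = {γ} ∪ {α,β}
  {α,β,δ}  = ᶜ of {γ}
  {α,γ,δ}  = ᶜ of {β}
  (now 10)
Pass 2: +3 →
  {δ}  = ᶜ of {α,β,γ}
  {α,δ}  = ᶜ of {β,γ}
  {β,γ,δ}  = {γ,δ} ∪ {β}
  (now 13)
Pass 3. New:
  {α}  = ᶜ of {β,γ,δ}
  {β,δ}  = {δ} ∪ {β}
  (now 15)
Pass 4 (1 new):
  {α,γ}  = ᶜ of {β,δ}
  (now 16)
After Pass 5 the family is unchanged; done.

σ(𝒢) = { {}, {α}, {β}, {γ}, {δ}, {α,β}, {α,γ}, {α,δ}, {β,γ}, {β,δ}, {γ,δ}, {α,β,γ}, {α,β,δ}, {α,γ,δ}, {β,γ,δ}, Ω }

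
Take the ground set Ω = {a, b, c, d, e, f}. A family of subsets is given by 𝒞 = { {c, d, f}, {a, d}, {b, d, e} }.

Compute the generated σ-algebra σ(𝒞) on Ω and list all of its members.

σ(𝒞) = { {}, {a}, {d}, {a, d}, {b, e}, {c, f}, {a, b, e}, {a, c, f}, {b, d, e}, {c, d, f}, {a, b, d, e}, {a, c, d, f}, {b, c, e, f}, {a, b, c, e, f}, {b, c, d, e, f}, Ω }

Trace:
Initial family (5 sets): { {}, {a, d}, {b, d, e}, {c, d, f}, Ω }.
Step 1: 6 new —
  {a, b, e}  = ᶜ of {c, d, f}
  {a, c, f}  = ᶜ of {b, d, e}
  {a, b, d, e}  = {a, d} ∪ {b, d, e}
  {a, c, d, f}  = {a, d} ∪ {c, d, f}
  {b, c, e, f}  = ᶜ of {a, d}
  {b, c, d, e, f}  = {c, d, f} ∪ {b, d, e}
  (now 11)
Step 2. New:
  {a}  = ᶜ of {b, c, d, e, f}
  {b, e}  = ᶜ of {a, c, d, f}
  {c, f}  = ᶜ of {a, b, d, e}
  {a, b, c, e, f}  = {a, c, f} ∪ {b, c, e, f}
  (now 15)
Step 3: +1 →
  {d}  = ᶜ of {a, b, c, e, f}
  (now 16)
Step 4: closed — nothing new.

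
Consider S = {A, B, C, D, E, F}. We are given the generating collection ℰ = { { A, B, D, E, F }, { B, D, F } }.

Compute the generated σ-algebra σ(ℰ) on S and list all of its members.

σ(ℰ) (8 sets): { ∅, { C }, { A, E }, { A, C, E }, { B, D, F }, { B, C, D, F }, { A, B, D, E, F }, S }

Derivation:
Take S₀ = ℰ ∪ {∅, S} = { ∅, { B, D, F }, { A, B, D, E, F }, S }.
Pass 1 (2 new):
  { C }  = complement { A, B, D, E, F }
  { A, C, E }  = complement { B, D, F }
  — 6 sets.
Pass 2: +1 →
  { B, C, D, F }  = { B, D, F } ∪ { C }
  — 7 sets.
Pass 3 (1 new):
  { A, E }  = complement { B, C, D, F }
  — 8 sets.
Pass 4: no new sets; the family is a σ-algebra.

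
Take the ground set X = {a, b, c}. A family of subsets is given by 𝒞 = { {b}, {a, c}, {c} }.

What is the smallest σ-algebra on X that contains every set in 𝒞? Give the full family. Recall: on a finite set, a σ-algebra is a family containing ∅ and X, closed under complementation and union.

σ(𝒞) = { ∅, {a}, {b}, {c}, {a, b}, {a, c}, {b, c}, X }

Derivation:
Initial family (5 sets): { ∅, {b}, {c}, {a, c}, X }.
Round 1: +2 →
  {a, b}  = complement {c}
  {b, c}  = {c} ∪ {b}
  |family| = 7
Round 2 adds 1:
  {a}  = complement {b, c}
  |family| = 8
Round 3: stable.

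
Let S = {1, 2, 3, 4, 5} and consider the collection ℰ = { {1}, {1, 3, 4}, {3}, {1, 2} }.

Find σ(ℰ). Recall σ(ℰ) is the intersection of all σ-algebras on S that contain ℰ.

σ(ℰ) (32 sets): { ∅, {1}, {2}, {3}, {4}, {5}, {1, 2}, {1, 3}, {1, 4}, {1, 5}, {2, 3}, {2, 4}, {2, 5}, {3, 4}, {3, 5}, {4, 5}, {1, 2, 3}, {1, 2, 4}, {1, 2, 5}, {1, 3, 4}, {1, 3, 5}, {1, 4, 5}, {2, 3, 4}, {2, 3, 5}, {2, 4, 5}, {3, 4, 5}, {1, 2, 3, 4}, {1, 2, 3, 5}, {1, 2, 4, 5}, {1, 3, 4, 5}, {2, 3, 4, 5}, S }

Trace:
Seed the family with ℰ together with ∅ and S: { ∅, {1}, {3}, {1, 2}, {1, 3, 4}, S }.
Step 1. New:
  {1, 3}  = {3} ∪ {1}
  {2, 5}  = ᶜ of {1, 3, 4}
  {1, 2, 3}  = {3} ∪ {1, 2}
  {3, 4, 5}  = ᶜ of {1, 2}
  {1, 2, 3, 4}  = {1, 3, 4} ∪ {1, 2}
  {1, 2, 4, 5}  = ᶜ of {3}
  {2, 3, 4, 5}  = ᶜ of {1}
  (now 13)
Step 2. New:
  {5}  = ᶜ of {1, 2, 3, 4}
  {4, 5}  = ᶜ of {1, 2, 3}
  {1, 2, 5}  = {2, 5} ∪ {1, 2}
  {2, 3, 5}  = {2, 5} ∪ {3}
  {2, 4, 5}  = ᶜ of {1, 3}
  {1, 2, 3, 5}  = {2, 5} ∪ {1, 2, 3}
  {1, 3, 4, 5}  = {3, 4, 5} ∪ {1, 3, 4}
  (now 20)
Step 3. New:
  {2}  = ᶜ of {1, 3, 4, 5}
  {4}  = ᶜ of {1, 2, 3, 5}
  {1, 4}  = ᶜ of {2, 3, 5}
  {1, 5}  = {5} ∪ {1}
  {3, 4}  = ᶜ of {1, 2, 5}
  {3, 5}  = {5} ∪ {3}
  {1, 3, 5}  = {1, 3} ∪ {5}
  {1, 4, 5}  = {4, 5} ∪ {1}
  (now 28)
Step 4: 4 new —
  {2, 3}  = ᶜ of {1, 4, 5}
  {2, 4}  = ᶜ of {1, 3, 5}
  {1, 2, 4}  = ᶜ of {3, 5}
  {2, 3, 4}  = ᶜ of {1, 5}
  (now 32)
Step 5 adds nothing — fixpoint reached.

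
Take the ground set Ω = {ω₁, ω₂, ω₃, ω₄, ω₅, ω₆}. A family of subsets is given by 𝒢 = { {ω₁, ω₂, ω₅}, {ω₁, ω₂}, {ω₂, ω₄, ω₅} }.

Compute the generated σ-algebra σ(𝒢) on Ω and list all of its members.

|σ(𝒢)| = 32.  σ(𝒢) = { {}, {ω₁}, {ω₂}, {ω₄}, {ω₅}, {ω₁, ω₂}, {ω₁, ω₄}, {ω₁, ω₅}, {ω₂, ω₄}, {ω₂, ω₅}, {ω₃, ω₆}, {ω₄, ω₅}, {ω₁, ω₂, ω₄}, {ω₁, ω₂, ω₅}, {ω₁, ω₃, ω₆}, {ω₁, ω₄, ω₅}, {ω₂, ω₃, ω₆}, {ω₂, ω₄, ω₅}, {ω₃, ω₄, ω₆}, {ω₃, ω₅, ω₆}, {ω₁, ω₂, ω₃, ω₆}, {ω₁, ω₂, ω₄, ω₅}, {ω₁, ω₃, ω₄, ω₆}, {ω₁, ω₃, ω₅, ω₆}, {ω₂, ω₃, ω₄, ω₆}, {ω₂, ω₃, ω₅, ω₆}, {ω₃, ω₄, ω₅, ω₆}, {ω₁, ω₂, ω₃, ω₄, ω₆}, {ω₁, ω₂, ω₃, ω₅, ω₆}, {ω₁, ω₃, ω₄, ω₅, ω₆}, {ω₂, ω₃, ω₄, ω₅, ω₆}, Ω }

Trace:
Initial family (5 sets): { {}, {ω₁, ω₂}, {ω₁, ω₂, ω₅}, {ω₂, ω₄, ω₅}, Ω }.
Pass 1. New:
  {ω₁, ω₃, ω₆}  = {ω₂, ω₄, ω₅}ᶜ
  {ω₃, ω₄, ω₆}  = {ω₁, ω₂, ω₅}ᶜ
  {ω₁, ω₂, ω₄, ω₅}  = {ω₁, ω₂, ω₅} ∪ {ω₂, ω₄, ω₅}
  {ω₃, ω₄, ω₅, ω₆}  = {ω₁, ω₂}ᶜ
  — 9 sets.
Pass 2: 7 new —
  {ω₃, ω₆}  = {ω₁, ω₂, ω₄, ω₅}ᶜ
  {ω₁, ω₂, ω₃, ω₆}  = {ω₁, ω₂} ∪ {ω₁, ω₃, ω₆}
  {ω₁, ω₃, ω₄, ω₆}  = {ω₁, ω₃, ω₆} ∪ {ω₃, ω₄, ω₆}
  {ω₁, ω₂, ω₃, ω₄, ω₆}  = {ω₁, ω₂} ∪ {ω₃, ω₄, ω₆}
  {ω₁, ω₂, ω₃, ω₅, ω₆}  = {ω₁, ω₃, ω₆} ∪ {ω₁, ω₂, ω₅}
  {ω₁, ω₃, ω₄, ω₅, ω₆}  = {ω₁, ω₃, ω₆} ∪ {ω₃, ω₄, ω₅, ω₆}
  {ω₂, ω₃, ω₄, ω₅, ω₆}  = {ω₃, ω₄, ω₅, ω₆} ∪ {ω₂, ω₄, ω₅}
  — 16 sets.
Pass 3. New:
  {ω₁}  = {ω₂, ω₃, ω₄, ω₅, ω₆}ᶜ
  {ω₂}  = {ω₁, ω₃, ω₄, ω₅, ω₆}ᶜ
  {ω₄}  = {ω₁, ω₂, ω₃, ω₅, ω₆}ᶜ
  {ω₅}  = {ω₁, ω₂, ω₃, ω₄, ω₆}ᶜ
  {ω₂, ω₅}  = {ω₁, ω₃, ω₄, ω₆}ᶜ
  {ω₄, ω₅}  = {ω₁, ω₂, ω₃, ω₆}ᶜ
  — 22 sets.
Pass 4 (10 new):
  {ω₁, ω₄}  = {ω₁} ∪ {ω₄}
  {ω₁, ω₅}  = {ω₁} ∪ {ω₅}
  {ω₂, ω₄}  = {ω₂} ∪ {ω₄}
  {ω₁, ω₂, ω₄}  = {ω₁, ω₂} ∪ {ω₄}
  {ω₁, ω₄, ω₅}  = {ω₁} ∪ {ω₄, ω₅}
  {ω₂, ω₃, ω₆}  = {ω₂} ∪ {ω₃, ω₆}
  {ω₃, ω₅, ω₆}  = {ω₅} ∪ {ω₃, ω₆}
  {ω₁, ω₃, ω₅, ω₆}  = {ω₁, ω₃, ω₆} ∪ {ω₅}
  {ω₂, ω₃, ω₄, ω₆}  = {ω₂} ∪ {ω₃, ω₄, ω₆}
  {ω₂, ω₃, ω₅, ω₆}  = {ω₂, ω₅} ∪ {ω₃, ω₆}
  — 32 sets.
Pass 5: already closed under ᶜ and ∪.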